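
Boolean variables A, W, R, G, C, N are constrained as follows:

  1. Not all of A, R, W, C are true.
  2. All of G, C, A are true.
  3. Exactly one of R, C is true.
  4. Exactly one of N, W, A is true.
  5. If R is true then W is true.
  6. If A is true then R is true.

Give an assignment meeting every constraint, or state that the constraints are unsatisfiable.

Unsatisfiable

Case A = True:
  (2) forces G = True.
  (2) forces C = True.
  (3) with C=T forces R = False.
  Constraint (6) is violated (A=T, R=F) — contradiction.
Case A = False:
  Constraint (2) is violated (A=F) — contradiction.
Both cases fail — unsatisfiable.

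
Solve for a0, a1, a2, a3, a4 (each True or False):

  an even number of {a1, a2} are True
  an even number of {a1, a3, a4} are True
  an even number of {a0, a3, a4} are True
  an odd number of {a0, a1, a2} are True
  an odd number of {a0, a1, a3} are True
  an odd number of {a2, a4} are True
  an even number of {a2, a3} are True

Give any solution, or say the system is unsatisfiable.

a0: True, a1: True, a2: True, a3: True, a4: False

{a1, a2}: 2 true → even ✓
{a1, a3, a4}: 2 true → even ✓
{a0, a3, a4}: 2 true → even ✓
{a0, a1, a2}: 3 true → odd ✓
{a0, a1, a3}: 3 true → odd ✓
{a2, a4}: 1 true → odd ✓
{a2, a3}: 2 true → even ✓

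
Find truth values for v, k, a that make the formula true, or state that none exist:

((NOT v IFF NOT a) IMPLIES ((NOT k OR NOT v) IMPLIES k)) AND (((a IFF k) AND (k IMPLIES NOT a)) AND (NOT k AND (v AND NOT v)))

Case v = True: the conjunct NOT v is False.
Case v = False: the conjunct v is False.
Both cases fail — unsatisfiable.

UNSATISFIABLE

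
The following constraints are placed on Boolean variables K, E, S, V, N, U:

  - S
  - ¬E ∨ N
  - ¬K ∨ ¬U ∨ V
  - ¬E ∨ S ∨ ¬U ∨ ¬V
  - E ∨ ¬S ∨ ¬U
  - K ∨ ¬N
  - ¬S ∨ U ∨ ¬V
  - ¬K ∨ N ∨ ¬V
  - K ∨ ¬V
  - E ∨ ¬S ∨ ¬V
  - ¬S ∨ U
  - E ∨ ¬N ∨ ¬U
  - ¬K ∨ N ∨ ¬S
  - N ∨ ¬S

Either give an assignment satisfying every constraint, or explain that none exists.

K=T; E=T; S=T; V=T; N=T; U=T

Unit clause (S) forces S = True.
In (¬S ∨ U) only U is left, so U = True.
In (N ∨ ¬S) only N is left, so N = True.
In (E ∨ ¬S ∨ ¬U) only E is left, so E = True.
In (K ∨ ¬N) only K is left, so K = True.
In (¬K ∨ ¬U ∨ V) only V is left, so V = True.
All clauses satisfied.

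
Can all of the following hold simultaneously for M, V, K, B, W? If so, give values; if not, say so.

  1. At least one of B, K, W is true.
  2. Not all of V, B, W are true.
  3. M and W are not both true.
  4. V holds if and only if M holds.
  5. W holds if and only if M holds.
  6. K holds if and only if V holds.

M = False, V = False, K = False, B = True, W = False

  (1) {B, K, W}: 1 true — at least one ✓
  (2) {V, B, W}: 1/3 true — not all ✓
  (3) M=F, W=F — not both ✓
  (4) V=F, M=F — same ✓
  (5) W=F, M=F — same ✓
  (6) K=F, V=F — same ✓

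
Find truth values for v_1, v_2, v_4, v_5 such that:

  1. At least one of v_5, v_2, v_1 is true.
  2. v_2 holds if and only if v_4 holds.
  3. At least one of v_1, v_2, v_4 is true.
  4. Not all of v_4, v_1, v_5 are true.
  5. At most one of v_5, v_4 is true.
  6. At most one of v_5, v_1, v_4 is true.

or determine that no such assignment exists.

v_1 = True, v_2 = False, v_4 = False, v_5 = False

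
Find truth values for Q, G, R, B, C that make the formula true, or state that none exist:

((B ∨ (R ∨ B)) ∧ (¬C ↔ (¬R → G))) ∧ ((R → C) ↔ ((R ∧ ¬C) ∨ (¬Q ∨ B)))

Q = True; G = True; R = False; B = True; C = False

  (B ∨ (R ∨ B)) ∧ (¬C ↔ (¬R → G)) = True
    B ∨ (R ∨ B) = True
      R ∨ B = True
    ¬C ↔ (¬R → G) = True
      ¬C = True
      ¬R → G = True
        ¬R = True
  (R → C) ↔ ((R ∧ ¬C) ∨ (¬Q ∨ B)) = True
    R → C = True
    (R ∧ ¬C) ∨ (¬Q ∨ B) = True
      R ∧ ¬C = False
        ¬C = True
      ¬Q ∨ B = True
        ¬Q = False
Both conjuncts True, so the formula holds.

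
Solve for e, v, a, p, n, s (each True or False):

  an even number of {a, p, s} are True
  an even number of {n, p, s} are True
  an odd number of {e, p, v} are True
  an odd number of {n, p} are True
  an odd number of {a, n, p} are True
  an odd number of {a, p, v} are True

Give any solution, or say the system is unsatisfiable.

e = False, v = False, a = False, p = True, n = False, s = True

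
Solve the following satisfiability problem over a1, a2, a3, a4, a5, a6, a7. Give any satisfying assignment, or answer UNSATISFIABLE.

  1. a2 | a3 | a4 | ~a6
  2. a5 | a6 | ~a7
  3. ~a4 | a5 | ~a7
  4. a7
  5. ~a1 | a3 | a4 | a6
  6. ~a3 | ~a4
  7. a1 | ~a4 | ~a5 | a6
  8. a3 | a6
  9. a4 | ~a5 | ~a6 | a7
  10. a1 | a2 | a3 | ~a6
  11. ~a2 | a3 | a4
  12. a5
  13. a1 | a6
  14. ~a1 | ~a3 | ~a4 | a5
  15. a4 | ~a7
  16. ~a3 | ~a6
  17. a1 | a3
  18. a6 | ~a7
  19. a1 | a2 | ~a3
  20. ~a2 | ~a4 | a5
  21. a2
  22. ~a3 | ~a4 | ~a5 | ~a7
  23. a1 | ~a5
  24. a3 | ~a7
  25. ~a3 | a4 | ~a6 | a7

Case a3 = True:
  (a7) forces a7 = True.
  (~a3 | ~a4) forces a4 = False.
  Clause (a4 | ~a7) is falsified — contradiction.
Case a3 = False:
  (a7) forces a7 = True.
  Clause (a3 | ~a7) is falsified — contradiction.
Both cases fail, so the formula is unsatisfiable.

Unsatisfiable — no assignment works.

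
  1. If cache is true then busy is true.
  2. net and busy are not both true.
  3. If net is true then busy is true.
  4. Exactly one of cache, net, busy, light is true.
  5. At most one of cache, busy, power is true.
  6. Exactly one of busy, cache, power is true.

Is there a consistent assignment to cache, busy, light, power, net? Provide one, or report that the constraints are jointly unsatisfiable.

cache: False, busy: False, light: True, power: True, net: False

  (1) cache=F ⇒ busy: vacuous ✓
  (2) net=F, busy=F — not both ✓
  (3) net=F ⇒ busy: vacuous ✓
  (4) {cache, net, busy, light}: 1 true — exactly one ✓
  (5) {cache, busy, power}: 1 true — at most one ✓
  (6) {busy, cache, power}: 1 true — exactly one ✓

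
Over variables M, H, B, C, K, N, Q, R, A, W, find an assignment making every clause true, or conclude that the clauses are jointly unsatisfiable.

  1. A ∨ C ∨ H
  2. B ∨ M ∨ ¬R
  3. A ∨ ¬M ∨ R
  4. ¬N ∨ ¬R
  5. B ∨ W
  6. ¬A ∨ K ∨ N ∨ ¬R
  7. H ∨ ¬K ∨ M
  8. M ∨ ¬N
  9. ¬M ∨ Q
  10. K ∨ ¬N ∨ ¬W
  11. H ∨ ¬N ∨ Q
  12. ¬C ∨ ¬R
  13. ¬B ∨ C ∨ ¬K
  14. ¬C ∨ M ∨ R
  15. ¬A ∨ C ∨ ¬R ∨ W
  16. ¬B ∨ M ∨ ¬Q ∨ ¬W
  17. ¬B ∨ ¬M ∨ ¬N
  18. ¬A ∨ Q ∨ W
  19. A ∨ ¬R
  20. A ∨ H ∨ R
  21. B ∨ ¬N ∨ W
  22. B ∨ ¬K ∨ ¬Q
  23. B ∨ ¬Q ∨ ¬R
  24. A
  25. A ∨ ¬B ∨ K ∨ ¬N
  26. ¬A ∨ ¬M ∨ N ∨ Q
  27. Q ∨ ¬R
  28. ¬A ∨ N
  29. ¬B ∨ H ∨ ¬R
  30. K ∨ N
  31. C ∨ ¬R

The formula is unsatisfiable.

Case A = True:
  (¬A ∨ N) forces N = True.
  (¬N ∨ ¬R) forces R = False.
  (M ∨ ¬N) forces M = True.
  (¬M ∨ Q) forces Q = True.
  (¬B ∨ ¬M ∨ ¬N) forces B = False.
  (B ∨ W) forces W = True.
  (K ∨ ¬N ∨ ¬W) forces K = True.
  Clause (B ∨ ¬K ∨ ¬Q) is falsified — contradiction.
Case A = False:
  Clause (A) is falsified — contradiction.
Both cases fail, so the formula is unsatisfiable.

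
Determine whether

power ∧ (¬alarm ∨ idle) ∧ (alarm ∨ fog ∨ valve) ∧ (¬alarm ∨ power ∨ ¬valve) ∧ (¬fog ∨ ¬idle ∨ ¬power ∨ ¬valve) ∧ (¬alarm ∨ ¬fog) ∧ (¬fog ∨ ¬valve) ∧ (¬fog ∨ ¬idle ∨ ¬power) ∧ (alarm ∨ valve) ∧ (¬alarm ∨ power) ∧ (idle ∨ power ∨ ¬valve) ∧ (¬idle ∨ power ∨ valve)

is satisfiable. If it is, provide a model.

Unit clause (power) forces power = True.
Set valve = True.
  then (¬fog ∨ ¬valve) forces fog = False.
Set idle = False.
  then (¬alarm ∨ idle) forces alarm = False.
All clauses satisfied.

valve=T, fog=F, idle=F, alarm=F, power=T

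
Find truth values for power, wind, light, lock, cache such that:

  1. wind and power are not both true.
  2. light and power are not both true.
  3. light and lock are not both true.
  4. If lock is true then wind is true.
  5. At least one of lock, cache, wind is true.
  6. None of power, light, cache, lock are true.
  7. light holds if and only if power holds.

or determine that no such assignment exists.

power = False, wind = True, light = False, lock = False, cache = False

  (1) wind=T, power=F — not both ✓
  (2) light=F, power=F — not both ✓
  (3) light=F, lock=F — not both ✓
  (4) lock=F ⇒ wind: vacuous ✓
  (5) {lock, cache, wind}: 1 true — at least one ✓
  (6) {power, light, cache, lock}: 0 true — none ✓
  (7) light=F, power=F — same ✓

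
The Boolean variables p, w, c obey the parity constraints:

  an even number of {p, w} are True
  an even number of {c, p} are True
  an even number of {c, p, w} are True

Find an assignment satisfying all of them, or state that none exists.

p: False; w: False; c: False

{p, w}: 0 true → even ✓
{c, p}: 0 true → even ✓
{c, p, w}: 0 true → even ✓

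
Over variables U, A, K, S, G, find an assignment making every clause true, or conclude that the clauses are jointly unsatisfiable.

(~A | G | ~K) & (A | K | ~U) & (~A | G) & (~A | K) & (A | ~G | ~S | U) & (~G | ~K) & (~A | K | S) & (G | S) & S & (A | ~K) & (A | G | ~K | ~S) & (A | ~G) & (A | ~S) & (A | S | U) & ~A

UNSATISFIABLE

Case A = True:
  Clause (~A) is falsified — contradiction.
Case A = False:
  (S) forces S = True.
  Clause (A | ~S) is falsified — contradiction.
Both cases fail, so the formula is unsatisfiable.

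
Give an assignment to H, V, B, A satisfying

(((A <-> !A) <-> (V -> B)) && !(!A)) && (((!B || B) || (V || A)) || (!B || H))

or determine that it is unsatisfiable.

H = False; V = True; B = False; A = True

  ((A <-> !A) <-> (V -> B)) && !(!A) = True
    (A <-> !A) <-> (V -> B) = True
      A <-> !A = False
        !A = False
      V -> B = False
    !(!A) = True
      !A = False
  ((!B || B) || (V || A)) || (!B || H) = True
    (!B || B) || (V || A) = True
      !B || B = True
        !B = True
      V || A = True
    !B || H = True
      !B = True
Both conjuncts True, so the formula holds.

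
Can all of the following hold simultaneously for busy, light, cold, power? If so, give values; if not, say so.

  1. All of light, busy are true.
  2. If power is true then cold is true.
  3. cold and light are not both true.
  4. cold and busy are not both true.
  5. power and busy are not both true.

busy=T, light=T, cold=F, power=F

  (1) {light, busy}: all 2 true ✓
  (2) power=F ⇒ cold: vacuous ✓
  (3) cold=F, light=T — not both ✓
  (4) cold=F, busy=T — not both ✓
  (5) power=F, busy=T — not both ✓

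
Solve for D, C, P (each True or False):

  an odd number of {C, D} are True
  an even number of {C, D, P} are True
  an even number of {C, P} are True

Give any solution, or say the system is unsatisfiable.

D = False, C = True, P = True

{C, D}: 1 true → odd ✓
{C, D, P}: 2 true → even ✓
{C, P}: 2 true → even ✓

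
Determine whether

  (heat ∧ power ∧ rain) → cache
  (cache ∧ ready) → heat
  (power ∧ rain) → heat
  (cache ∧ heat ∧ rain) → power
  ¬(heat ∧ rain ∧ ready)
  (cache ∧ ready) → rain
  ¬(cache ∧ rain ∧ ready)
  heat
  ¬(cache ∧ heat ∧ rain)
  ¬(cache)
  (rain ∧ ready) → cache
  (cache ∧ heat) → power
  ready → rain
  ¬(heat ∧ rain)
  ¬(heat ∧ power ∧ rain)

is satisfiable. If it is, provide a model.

Unit clause (heat) forces heat = True.
In (¬heat ∨ ¬rain) only ¬rain is left, so rain = False.
In (rain ∨ ¬ready) only ¬ready is left, so ready = False.
Unit clause (¬cache) forces cache = False.
Set power = True.
All clauses satisfied.

ready = False; heat = True; rain = False; cache = False; power = True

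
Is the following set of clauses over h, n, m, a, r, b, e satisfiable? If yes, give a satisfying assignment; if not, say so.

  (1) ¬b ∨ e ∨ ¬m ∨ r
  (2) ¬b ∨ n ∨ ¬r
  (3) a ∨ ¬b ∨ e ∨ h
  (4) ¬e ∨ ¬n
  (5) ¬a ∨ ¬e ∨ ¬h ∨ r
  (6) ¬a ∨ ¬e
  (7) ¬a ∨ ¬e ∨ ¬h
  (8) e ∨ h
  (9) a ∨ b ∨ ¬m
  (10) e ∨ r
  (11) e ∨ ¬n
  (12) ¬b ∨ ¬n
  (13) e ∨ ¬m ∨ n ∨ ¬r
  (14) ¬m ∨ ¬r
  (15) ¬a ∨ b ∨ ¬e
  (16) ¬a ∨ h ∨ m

h = False, n = False, m = True, a = False, r = False, b = True, e = True

Set h = False.
  then (e ∨ h) forces e = True.
  then (¬e ∨ ¬n) forces n = False.
  then (¬a ∨ ¬e) forces a = False.
Set m = True.
  then (a ∨ b ∨ ¬m) forces b = True.
  then (¬m ∨ ¬r) forces r = False.
All clauses satisfied.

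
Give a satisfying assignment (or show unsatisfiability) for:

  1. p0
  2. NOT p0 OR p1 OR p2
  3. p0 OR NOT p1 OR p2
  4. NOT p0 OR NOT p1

p0: True, p1: False, p2: True

Unit clause (p0) forces p0 = True.
In (NOT p0 OR NOT p1) only NOT p1 is left, so p1 = False.
In (NOT p0 OR p1 OR p2) only p2 is left, so p2 = True.
Check each clause:
  (p0): p0 holds.
  (NOT p0 OR p1 OR p2): p2 holds.
  (p0 OR NOT p1 OR p2): p0 holds.
  (NOT p0 OR NOT p1): NOT p1 holds.
All clauses satisfied.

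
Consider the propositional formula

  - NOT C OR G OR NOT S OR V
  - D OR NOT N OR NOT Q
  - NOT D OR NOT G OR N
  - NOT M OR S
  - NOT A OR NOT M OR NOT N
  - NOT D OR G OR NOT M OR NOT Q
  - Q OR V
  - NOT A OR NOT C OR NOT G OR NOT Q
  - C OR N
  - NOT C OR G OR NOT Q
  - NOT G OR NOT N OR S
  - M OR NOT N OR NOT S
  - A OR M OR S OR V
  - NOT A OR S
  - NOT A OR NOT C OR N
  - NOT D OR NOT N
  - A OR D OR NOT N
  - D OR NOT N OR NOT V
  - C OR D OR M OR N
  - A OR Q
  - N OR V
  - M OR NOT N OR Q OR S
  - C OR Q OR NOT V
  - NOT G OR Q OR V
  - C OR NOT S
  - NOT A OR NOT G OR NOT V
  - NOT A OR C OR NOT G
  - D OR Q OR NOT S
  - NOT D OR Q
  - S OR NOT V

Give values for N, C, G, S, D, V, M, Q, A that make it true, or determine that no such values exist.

Try N = True:
  (NOT D OR NOT N) forces D = False.
  (D OR NOT N OR NOT Q) forces Q = False.
  (Q OR V) forces V = True.
  clause (D OR NOT N OR NOT V) is falsified — backtrack.
So N = False.
  then (C OR N) forces C = True.
  then (NOT A OR NOT C OR N) forces A = False.
  then (A OR Q) forces Q = True.
  then (N OR V) forces V = True.
  then (S OR NOT V) forces S = True.
  then (NOT C OR G OR NOT Q) forces G = True.
  then (NOT D OR NOT G OR N) forces D = False.
Set M = True.
All clauses satisfied.

N: False; C: True; G: True; S: True; D: False; V: True; M: True; Q: True; A: False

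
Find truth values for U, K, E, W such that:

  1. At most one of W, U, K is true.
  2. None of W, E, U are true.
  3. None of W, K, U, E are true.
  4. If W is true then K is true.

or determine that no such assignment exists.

U = False, K = False, E = False, W = False

  (1) {W, U, K}: 0 true — at most one ✓
  (2) {W, E, U}: 0 true — none ✓
  (3) {W, K, U, E}: 0 true — none ✓
  (4) W=F ⇒ K: vacuous ✓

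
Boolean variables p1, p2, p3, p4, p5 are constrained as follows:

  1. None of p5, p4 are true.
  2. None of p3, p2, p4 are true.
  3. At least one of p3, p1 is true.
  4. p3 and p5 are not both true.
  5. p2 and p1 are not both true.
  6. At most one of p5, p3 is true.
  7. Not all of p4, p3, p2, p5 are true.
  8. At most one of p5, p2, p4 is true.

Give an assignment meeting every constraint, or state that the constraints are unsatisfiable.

p1 = True; p2 = False; p3 = False; p4 = False; p5 = False

  (1) {p5, p4}: 0 true — none ✓
  (2) {p3, p2, p4}: 0 true — none ✓
  (3) {p3, p1}: 1 true — at least one ✓
  (4) p3=F, p5=F — not both ✓
  (5) p2=F, p1=T — not both ✓
  (6) {p5, p3}: 0 true — at most one ✓
  (7) {p4, p3, p2, p5}: 0/4 true — not all ✓
  (8) {p5, p2, p4}: 0 true — at most one ✓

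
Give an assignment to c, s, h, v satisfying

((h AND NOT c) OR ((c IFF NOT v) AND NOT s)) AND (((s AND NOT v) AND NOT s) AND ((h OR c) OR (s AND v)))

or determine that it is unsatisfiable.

No satisfying assignment exists.

Case s = True: the conjunct NOT s is False.
Case s = False: the conjunct s is False.
Both cases fail — unsatisfiable.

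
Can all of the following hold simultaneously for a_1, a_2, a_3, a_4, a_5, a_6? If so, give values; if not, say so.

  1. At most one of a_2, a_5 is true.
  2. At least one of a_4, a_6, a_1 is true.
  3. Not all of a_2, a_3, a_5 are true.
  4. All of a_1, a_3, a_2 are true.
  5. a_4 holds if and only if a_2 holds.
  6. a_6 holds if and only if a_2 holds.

a_1 = True, a_2 = True, a_3 = True, a_4 = True, a_5 = False, a_6 = True

  (1) {a_2, a_5}: 1 true — at most one ✓
  (2) {a_4, a_6, a_1}: 3 true — at least one ✓
  (3) {a_2, a_3, a_5}: 2/3 true — not all ✓
  (4) {a_1, a_3, a_2}: all 3 true ✓
  (5) a_4=T, a_2=T — same ✓
  (6) a_6=T, a_2=T — same ✓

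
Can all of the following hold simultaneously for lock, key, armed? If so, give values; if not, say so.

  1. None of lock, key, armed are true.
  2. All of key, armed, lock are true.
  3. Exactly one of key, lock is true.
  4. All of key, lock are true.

Unsatisfiable — no assignment works.

Case lock = True:
  Constraint (1) is violated (lock=T) — contradiction.
Case lock = False:
  Constraint (2) is violated (lock=F) — contradiction.
Both cases fail — unsatisfiable.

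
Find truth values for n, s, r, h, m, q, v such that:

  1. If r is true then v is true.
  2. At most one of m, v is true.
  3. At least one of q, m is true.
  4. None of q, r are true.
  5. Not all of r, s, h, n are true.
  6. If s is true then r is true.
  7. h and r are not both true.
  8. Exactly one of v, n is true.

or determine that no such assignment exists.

n: True; s: False; r: False; h: False; m: True; q: False; v: False

  (1) r=F ⇒ v: vacuous ✓
  (2) {m, v}: 1 true — at most one ✓
  (3) {q, m}: 1 true — at least one ✓
  (4) {q, r}: 0 true — none ✓
  (5) {r, s, h, n}: 1/4 true — not all ✓
  (6) s=F ⇒ r: vacuous ✓
  (7) h=F, r=F — not both ✓
  (8) {v, n}: 1 true — exactly one ✓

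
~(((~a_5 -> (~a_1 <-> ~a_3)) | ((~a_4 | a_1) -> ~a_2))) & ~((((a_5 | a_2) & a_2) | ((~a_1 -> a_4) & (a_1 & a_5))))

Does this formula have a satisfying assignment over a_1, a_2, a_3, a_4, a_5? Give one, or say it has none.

Unsatisfiable — no assignment works.

Case a_2 = True: the conjunct ~((((a_5 | a_2) & a_2) | ((~a_1 -> a_4) & (a_1 & a_5)))) becomes ~((True | ((~a_1 -> a_4) & (a_1 & a_5)))) = False.
Case a_2 = False: the conjunct ~(((~a_5 -> (~a_1 <-> ~a_3)) | ((~a_4 | a_1) -> ~a_2))) becomes ~(((~a_5 -> (~a_1 <-> ~a_3)) | True)) = False.
Both cases fail — unsatisfiable.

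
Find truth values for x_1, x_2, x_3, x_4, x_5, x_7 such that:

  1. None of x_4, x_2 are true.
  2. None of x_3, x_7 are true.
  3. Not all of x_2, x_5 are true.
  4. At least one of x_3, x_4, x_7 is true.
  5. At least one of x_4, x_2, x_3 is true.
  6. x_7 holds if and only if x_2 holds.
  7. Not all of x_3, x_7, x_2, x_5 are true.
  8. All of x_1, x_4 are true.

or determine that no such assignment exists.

Case x_4 = True:
  Constraint (1) is violated (x_4=T) — contradiction.
Case x_4 = False:
  Constraint (8) is violated (x_4=F) — contradiction.
Both cases fail — unsatisfiable.

The formula is unsatisfiable.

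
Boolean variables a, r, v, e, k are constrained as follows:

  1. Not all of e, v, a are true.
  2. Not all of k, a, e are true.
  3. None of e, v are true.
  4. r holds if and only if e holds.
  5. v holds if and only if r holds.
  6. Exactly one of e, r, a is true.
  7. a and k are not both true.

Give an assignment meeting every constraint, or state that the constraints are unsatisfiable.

a = True, r = False, v = False, e = False, k = False

  (1) {e, v, a}: 1/3 true — not all ✓
  (2) {k, a, e}: 1/3 true — not all ✓
  (3) {e, v}: 0 true — none ✓
  (4) r=F, e=F — same ✓
  (5) v=F, r=F — same ✓
  (6) {e, r, a}: 1 true — exactly one ✓
  (7) a=T, k=F — not both ✓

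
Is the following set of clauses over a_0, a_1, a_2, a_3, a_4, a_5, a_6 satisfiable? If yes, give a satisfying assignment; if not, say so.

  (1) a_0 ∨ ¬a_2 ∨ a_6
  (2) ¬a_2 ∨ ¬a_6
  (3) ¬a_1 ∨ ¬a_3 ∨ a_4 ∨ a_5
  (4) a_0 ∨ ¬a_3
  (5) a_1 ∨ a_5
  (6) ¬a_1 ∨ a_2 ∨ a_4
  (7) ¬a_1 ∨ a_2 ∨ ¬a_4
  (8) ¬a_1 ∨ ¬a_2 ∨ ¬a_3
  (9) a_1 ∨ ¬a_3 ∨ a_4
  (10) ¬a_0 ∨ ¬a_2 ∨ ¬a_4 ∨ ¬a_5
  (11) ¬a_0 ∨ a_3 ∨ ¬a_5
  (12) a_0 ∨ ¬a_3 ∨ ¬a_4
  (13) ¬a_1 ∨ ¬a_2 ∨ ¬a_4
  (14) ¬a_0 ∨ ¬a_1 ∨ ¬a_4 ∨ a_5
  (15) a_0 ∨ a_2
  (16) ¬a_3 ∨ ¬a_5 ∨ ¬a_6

a_0 = True, a_1 = False, a_2 = False, a_3 = True, a_4 = True, a_5 = True, a_6 = False

Try a_0 = False:
  (a_0 ∨ ¬a_3) forces a_3 = False.
  (a_0 ∨ a_2) forces a_2 = True.
  (a_0 ∨ ¬a_2 ∨ a_6) forces a_6 = True.
  clause (¬a_2 ∨ ¬a_6) is falsified — backtrack.
So a_0 = True.
Set a_1 = False.
  then (a_1 ∨ a_5) forces a_5 = True.
  then (¬a_0 ∨ a_3 ∨ ¬a_5) forces a_3 = True.
  then (¬a_3 ∨ ¬a_5 ∨ ¬a_6) forces a_6 = False.
  then (a_1 ∨ ¬a_3 ∨ a_4) forces a_4 = True.
  then (¬a_0 ∨ ¬a_2 ∨ ¬a_4 ∨ ¬a_5) forces a_2 = False.
All clauses satisfied.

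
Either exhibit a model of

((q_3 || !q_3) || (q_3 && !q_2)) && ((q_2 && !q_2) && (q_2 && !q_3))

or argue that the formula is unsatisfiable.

No satisfying assignment exists.

Case q_2 = True: the conjunct !q_2 is False.
Case q_2 = False: the conjunct q_2 is False.
Both cases fail — unsatisfiable.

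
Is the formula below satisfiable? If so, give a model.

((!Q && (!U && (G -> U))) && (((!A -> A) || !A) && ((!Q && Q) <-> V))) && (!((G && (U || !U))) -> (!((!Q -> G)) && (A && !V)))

V = False, U = False, Q = False, G = False, A = True

  (!Q && (!U && (G -> U))) && (((!A -> A) || !A) && ((!Q && Q) <-> V)) = True
    !Q && (!U && (G -> U)) = True
      !Q = True
      !U && (G -> U) = True
        !U = True
        G -> U = True
    ((!A -> A) || !A) && ((!Q && Q) <-> V) = True
      (!A -> A) || !A = True
        !A -> A = True
          !A = False
        !A = False
      (!Q && Q) <-> V = True
        !Q && Q = False
          !Q = True
  !((G && (U || !U))) -> (!((!Q -> G)) && (A && !V)) = True
    !((G && (U || !U))) = True
      G && (U || !U) = False
        U || !U = True
          !U = True
    !((!Q -> G)) && (A && !V) = True
      !((!Q -> G)) = True
        !Q -> G = False
          !Q = True
      A && !V = True
        !V = True
Both conjuncts True, so the formula holds.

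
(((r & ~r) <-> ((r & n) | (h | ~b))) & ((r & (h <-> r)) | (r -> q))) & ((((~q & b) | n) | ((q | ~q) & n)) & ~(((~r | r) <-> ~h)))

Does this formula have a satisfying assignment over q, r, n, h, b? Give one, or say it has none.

The formula is unsatisfiable.

Case r = True: the formula simplifies to (~((n | (h | ~b))) & (h | q)) & ((((~q & b) | n) | ((q | ~q) & n)) & ~(~h)).
  h = True: the conjunct ~((n | (h | ~b))) becomes ~((n | True)) = False.
  h = False: the conjunct ~(~h) becomes ~(~False) = False.
Case r = False: the formula simplifies to ~((h | ~b)) & ((((~q & b) | n) | ((q | ~q) & n)) & ~(~h)).
  h = True: the conjunct ~((h | ~b)) becomes ~((True | ~b)) = False.
  h = False: the conjunct ~(~h) becomes ~(~False) = False.
Both cases fail — unsatisfiable.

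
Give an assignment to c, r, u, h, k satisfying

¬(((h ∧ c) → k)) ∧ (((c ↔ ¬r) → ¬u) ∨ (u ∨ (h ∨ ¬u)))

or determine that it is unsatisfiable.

c: True; r: False; u: False; h: True; k: False

  ¬(((h ∧ c) → k)) = True
    (h ∧ c) → k = False
      h ∧ c = True
  ((c ↔ ¬r) → ¬u) ∨ (u ∨ (h ∨ ¬u)) = True
    (c ↔ ¬r) → ¬u = True
      c ↔ ¬r = True
        ¬r = True
      ¬u = True
    u ∨ (h ∨ ¬u) = True
      h ∨ ¬u = True
        ¬u = True
Both conjuncts True, so the formula holds.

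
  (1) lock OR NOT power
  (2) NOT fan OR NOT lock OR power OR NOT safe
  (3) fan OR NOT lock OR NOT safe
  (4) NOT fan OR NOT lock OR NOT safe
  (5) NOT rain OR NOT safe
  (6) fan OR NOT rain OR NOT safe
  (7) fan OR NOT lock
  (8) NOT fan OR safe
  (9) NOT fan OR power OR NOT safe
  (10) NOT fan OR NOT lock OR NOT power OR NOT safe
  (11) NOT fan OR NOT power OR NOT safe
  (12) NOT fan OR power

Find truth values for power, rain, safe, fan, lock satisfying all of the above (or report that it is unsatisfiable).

Try power = True:
  (lock OR NOT power) forces lock = True.
  (fan OR NOT lock) forces fan = True.
  (NOT fan OR NOT lock OR NOT safe) forces safe = False.
  clause (NOT fan OR safe) is falsified — backtrack.
So power = False.
  then (NOT fan OR power) forces fan = False.
  then (fan OR NOT lock) forces lock = False.
Set rain = False.
Set safe = False.
All clauses satisfied.

power = False, rain = False, safe = False, fan = False, lock = False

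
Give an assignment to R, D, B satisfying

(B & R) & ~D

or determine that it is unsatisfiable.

R: True, D: False, B: True

  B & R = True
  ~D = True
Both conjuncts True, so the formula holds.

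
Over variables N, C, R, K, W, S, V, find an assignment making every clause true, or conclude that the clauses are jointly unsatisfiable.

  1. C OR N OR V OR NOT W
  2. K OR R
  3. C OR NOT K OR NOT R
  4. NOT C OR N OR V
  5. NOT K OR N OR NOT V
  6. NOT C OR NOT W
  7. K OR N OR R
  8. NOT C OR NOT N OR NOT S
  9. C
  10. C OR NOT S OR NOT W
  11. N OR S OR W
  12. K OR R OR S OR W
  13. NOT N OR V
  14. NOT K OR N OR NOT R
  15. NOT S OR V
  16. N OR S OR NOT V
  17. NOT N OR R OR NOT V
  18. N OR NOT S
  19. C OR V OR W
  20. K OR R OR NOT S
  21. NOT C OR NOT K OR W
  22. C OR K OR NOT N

N=T, C=T, R=T, K=F, W=F, S=F, V=T

Unit clause (C) forces C = True.
In (NOT C OR NOT W) only NOT W is left, so W = False.
In (NOT C OR NOT K OR W) only NOT K is left, so K = False.
In (K OR R) only R is left, so R = True.
Try N = False:
  (NOT C OR N OR V) forces V = True.
  (N OR S OR W) forces S = True.
  clause (N OR NOT S) is falsified — backtrack.
So N = True.
  then (NOT C OR NOT N OR NOT S) forces S = False.
  then (NOT N OR V) forces V = True.
All clauses satisfied.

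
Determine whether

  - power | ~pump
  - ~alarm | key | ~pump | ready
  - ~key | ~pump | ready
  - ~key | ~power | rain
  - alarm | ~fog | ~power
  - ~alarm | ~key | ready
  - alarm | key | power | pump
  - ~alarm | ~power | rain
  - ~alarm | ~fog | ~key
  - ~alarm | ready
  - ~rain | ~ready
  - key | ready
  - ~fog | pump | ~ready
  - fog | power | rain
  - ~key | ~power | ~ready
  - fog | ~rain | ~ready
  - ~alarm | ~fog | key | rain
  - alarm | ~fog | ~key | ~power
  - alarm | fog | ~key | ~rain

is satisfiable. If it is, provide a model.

alarm = False, ready = False, rain = True, pump = False, key = True, fog = True, power = False

Set alarm = False.
Set ready = False.
  then (key | ready) forces key = True.
  then (~key | ~pump | ready) forces pump = False.
Set rain = True.
  then (alarm | fog | ~key | ~rain) forces fog = True.
  then (alarm | ~fog | ~power) forces power = False.
All clauses satisfied.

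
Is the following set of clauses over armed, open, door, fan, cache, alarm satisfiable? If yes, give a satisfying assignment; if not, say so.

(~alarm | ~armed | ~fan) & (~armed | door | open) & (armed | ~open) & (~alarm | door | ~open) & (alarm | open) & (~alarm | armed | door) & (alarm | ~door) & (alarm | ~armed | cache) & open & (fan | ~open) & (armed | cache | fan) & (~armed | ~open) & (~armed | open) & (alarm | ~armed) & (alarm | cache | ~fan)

Case open = True:
  (armed | ~open) forces armed = True.
  Clause (~armed | ~open) is falsified — contradiction.
Case open = False:
  Clause (open) is falsified — contradiction.
Both cases fail, so the formula is unsatisfiable.

The formula is unsatisfiable.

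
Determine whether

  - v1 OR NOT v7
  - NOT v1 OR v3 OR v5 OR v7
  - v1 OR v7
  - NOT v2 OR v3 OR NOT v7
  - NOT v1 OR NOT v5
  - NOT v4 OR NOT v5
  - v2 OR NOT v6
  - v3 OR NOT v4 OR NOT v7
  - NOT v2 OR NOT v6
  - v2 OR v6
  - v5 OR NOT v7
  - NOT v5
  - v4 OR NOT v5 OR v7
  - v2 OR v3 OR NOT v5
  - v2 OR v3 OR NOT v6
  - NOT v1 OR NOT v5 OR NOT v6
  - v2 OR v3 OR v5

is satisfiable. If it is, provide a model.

v1: True, v2: True, v3: True, v4: False, v5: False, v6: False, v7: False

Unit clause (NOT v5) forces v5 = False.
In (v5 OR NOT v7) only NOT v7 is left, so v7 = False.
In (v1 OR v7) only v1 is left, so v1 = True.
In (NOT v1 OR v3 OR v5 OR v7) only v3 is left, so v3 = True.
Try v2 = False:
  (v2 OR NOT v6) forces v6 = False.
  clause (v2 OR v6) is falsified — backtrack.
So v2 = True.
  then (NOT v2 OR NOT v6) forces v6 = False.
Set v4 = False.
All clauses satisfied.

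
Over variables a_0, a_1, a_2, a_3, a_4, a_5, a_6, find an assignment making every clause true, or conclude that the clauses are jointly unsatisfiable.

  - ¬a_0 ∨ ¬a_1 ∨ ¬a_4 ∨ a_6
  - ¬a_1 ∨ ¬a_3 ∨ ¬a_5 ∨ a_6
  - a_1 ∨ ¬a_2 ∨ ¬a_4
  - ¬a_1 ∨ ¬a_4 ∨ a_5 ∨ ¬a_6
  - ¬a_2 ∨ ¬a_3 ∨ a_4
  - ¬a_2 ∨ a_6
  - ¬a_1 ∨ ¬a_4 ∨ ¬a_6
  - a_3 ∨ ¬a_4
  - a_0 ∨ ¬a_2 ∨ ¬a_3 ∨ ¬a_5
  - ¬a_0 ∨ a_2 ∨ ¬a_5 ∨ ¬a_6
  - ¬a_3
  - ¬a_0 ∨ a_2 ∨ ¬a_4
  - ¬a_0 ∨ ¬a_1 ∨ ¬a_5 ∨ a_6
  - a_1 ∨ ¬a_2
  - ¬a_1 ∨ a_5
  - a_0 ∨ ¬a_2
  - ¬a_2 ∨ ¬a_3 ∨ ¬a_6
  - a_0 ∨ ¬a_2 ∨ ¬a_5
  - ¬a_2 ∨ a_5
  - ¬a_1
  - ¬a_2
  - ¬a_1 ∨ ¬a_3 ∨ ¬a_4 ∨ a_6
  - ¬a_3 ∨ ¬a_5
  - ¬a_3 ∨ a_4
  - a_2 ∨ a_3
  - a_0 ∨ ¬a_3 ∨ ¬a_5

Unsatisfiable

Case a_2 = True:
  Clause (¬a_2) is falsified — contradiction.
Case a_2 = False:
  (¬a_3) forces a_3 = False.
  Clause (a_2 ∨ a_3) is falsified — contradiction.
Both cases fail, so the formula is unsatisfiable.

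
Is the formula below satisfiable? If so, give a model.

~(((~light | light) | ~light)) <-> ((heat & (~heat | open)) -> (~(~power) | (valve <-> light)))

power = False; light = True; open = True; valve = False; heat = True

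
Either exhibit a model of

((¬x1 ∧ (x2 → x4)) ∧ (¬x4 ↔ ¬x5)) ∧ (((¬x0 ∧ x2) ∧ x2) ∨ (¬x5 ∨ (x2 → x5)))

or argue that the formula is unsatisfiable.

x0 = True; x1 = False; x2 = False; x4 = True; x5 = True

  (¬x1 ∧ (x2 → x4)) ∧ (¬x4 ↔ ¬x5) = True
    ¬x1 ∧ (x2 → x4) = True
      ¬x1 = True
      x2 → x4 = True
    ¬x4 ↔ ¬x5 = True
      ¬x4 = False
      ¬x5 = False
  ((¬x0 ∧ x2) ∧ x2) ∨ (¬x5 ∨ (x2 → x5)) = True
    (¬x0 ∧ x2) ∧ x2 = False
      ¬x0 ∧ x2 = False
        ¬x0 = False
    ¬x5 ∨ (x2 → x5) = True
      ¬x5 = False
      x2 → x5 = True
Both conjuncts True, so the formula holds.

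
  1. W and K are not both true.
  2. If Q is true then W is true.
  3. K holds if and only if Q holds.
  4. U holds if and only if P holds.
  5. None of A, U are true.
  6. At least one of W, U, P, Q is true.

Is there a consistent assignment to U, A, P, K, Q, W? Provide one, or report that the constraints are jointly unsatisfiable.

U: False, A: False, P: False, K: False, Q: False, W: True

  (1) W=T, K=F — not both ✓
  (2) Q=F ⇒ W: vacuous ✓
  (3) K=F, Q=F — same ✓
  (4) U=F, P=F — same ✓
  (5) {A, U}: 0 true — none ✓
  (6) {W, U, P, Q}: 1 true — at least one ✓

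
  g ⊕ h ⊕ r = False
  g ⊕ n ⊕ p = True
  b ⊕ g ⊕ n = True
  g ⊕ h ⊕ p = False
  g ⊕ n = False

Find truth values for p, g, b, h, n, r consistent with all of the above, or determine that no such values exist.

p = True, g = True, b = True, h = False, n = True, r = True

g ⊕ h ⊕ r = T ⊕ F ⊕ T = False ✓
g ⊕ n ⊕ p = T ⊕ T ⊕ T = True ✓
b ⊕ g ⊕ n = T ⊕ T ⊕ T = True ✓
g ⊕ h ⊕ p = T ⊕ F ⊕ T = False ✓
g ⊕ n = T ⊕ T = False ✓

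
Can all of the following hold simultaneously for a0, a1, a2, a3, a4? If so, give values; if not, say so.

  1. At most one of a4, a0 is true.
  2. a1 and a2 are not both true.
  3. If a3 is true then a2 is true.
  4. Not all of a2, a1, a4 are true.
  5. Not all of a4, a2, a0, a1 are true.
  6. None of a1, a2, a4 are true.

a0=F, a1=F, a2=F, a3=F, a4=F

  (1) {a4, a0}: 0 true — at most one ✓
  (2) a1=F, a2=F — not both ✓
  (3) a3=F ⇒ a2: vacuous ✓
  (4) {a2, a1, a4}: 0/3 true — not all ✓
  (5) {a4, a2, a0, a1}: 0/4 true — not all ✓
  (6) {a1, a2, a4}: 0 true — none ✓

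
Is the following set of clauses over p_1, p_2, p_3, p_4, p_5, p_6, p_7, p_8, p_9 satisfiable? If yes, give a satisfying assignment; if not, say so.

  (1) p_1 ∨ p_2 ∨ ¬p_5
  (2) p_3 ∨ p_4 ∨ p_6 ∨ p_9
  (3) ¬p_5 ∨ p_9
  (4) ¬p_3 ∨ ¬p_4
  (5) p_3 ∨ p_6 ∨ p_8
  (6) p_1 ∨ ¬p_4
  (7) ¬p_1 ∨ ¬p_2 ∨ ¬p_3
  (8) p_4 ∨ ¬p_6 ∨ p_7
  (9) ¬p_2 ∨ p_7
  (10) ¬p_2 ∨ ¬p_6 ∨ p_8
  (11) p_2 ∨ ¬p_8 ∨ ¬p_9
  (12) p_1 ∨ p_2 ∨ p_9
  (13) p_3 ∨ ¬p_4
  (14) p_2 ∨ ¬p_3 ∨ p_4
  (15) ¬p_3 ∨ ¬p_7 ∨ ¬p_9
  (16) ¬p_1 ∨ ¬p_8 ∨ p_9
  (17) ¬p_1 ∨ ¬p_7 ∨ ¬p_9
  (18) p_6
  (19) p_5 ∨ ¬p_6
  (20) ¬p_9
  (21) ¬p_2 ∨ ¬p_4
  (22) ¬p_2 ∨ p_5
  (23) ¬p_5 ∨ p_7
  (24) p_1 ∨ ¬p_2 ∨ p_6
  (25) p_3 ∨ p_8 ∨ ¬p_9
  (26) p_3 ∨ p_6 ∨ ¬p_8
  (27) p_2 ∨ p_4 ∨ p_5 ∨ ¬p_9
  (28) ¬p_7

No satisfying assignment exists.

Case p_5 = True:
  (¬p_5 ∨ p_9) forces p_9 = True.
  Clause (¬p_9) is falsified — contradiction.
Case p_5 = False:
  (p_6) forces p_6 = True.
  Clause (p_5 ∨ ¬p_6) is falsified — contradiction.
Both cases fail, so the formula is unsatisfiable.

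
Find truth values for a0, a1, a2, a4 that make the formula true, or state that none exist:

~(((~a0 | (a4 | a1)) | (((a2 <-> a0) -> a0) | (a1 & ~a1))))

Unsatisfiable — no assignment works.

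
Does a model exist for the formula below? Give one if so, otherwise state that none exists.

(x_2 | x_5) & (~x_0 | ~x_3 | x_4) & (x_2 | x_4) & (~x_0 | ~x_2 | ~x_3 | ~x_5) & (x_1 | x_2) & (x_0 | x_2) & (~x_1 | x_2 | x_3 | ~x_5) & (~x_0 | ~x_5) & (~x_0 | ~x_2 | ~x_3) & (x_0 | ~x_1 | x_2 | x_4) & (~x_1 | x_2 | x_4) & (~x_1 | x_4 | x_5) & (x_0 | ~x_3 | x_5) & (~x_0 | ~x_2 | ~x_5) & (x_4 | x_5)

x_0 = False, x_1 = True, x_2 = True, x_3 = True, x_4 = False, x_5 = True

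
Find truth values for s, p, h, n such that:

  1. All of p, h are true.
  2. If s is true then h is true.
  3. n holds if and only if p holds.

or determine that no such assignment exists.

s = True, p = True, h = True, n = True

  (1) {p, h}: all 2 true ✓
  (2) s=T ⇒ h: T ✓
  (3) n=T, p=T — same ✓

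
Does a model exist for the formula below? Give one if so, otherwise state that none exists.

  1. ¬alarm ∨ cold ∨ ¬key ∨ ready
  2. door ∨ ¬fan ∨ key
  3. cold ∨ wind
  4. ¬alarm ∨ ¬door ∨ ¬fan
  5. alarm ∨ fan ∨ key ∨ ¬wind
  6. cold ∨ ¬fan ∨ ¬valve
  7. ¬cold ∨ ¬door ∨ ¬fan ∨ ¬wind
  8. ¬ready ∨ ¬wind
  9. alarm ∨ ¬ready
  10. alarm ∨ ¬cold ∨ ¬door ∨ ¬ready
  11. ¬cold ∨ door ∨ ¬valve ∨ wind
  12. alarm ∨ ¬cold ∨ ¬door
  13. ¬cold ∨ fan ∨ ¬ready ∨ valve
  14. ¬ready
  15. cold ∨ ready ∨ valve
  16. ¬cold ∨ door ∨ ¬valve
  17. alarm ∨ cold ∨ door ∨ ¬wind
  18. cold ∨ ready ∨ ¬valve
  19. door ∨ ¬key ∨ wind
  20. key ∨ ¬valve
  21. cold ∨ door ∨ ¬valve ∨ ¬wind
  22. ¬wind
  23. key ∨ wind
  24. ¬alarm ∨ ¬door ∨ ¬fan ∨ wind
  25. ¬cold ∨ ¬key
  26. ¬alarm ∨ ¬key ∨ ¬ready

The formula is unsatisfiable.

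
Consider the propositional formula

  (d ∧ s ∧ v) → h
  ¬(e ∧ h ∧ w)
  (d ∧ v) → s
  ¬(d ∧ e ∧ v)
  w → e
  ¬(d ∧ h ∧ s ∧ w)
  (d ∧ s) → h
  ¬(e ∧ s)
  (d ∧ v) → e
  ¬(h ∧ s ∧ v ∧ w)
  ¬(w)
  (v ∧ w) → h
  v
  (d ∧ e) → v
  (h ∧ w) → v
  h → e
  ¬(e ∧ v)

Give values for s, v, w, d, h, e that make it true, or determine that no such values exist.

s = True, v = True, w = False, d = False, h = False, e = False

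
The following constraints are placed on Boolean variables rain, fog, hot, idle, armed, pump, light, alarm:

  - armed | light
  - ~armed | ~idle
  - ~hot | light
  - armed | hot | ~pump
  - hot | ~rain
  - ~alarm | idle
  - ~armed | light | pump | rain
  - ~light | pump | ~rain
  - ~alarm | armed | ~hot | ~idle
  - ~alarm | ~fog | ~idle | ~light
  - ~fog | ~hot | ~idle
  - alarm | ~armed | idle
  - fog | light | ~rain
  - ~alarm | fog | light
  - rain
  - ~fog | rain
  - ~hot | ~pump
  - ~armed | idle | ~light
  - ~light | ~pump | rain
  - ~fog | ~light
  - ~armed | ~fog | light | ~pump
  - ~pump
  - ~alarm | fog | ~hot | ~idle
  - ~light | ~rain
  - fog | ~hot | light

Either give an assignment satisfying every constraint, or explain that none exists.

No satisfying assignment exists.

Case rain = True:
  (hot | ~rain) forces hot = True.
  (~hot | light) forces light = True.
  Clause (~light | ~rain) is falsified — contradiction.
Case rain = False:
  Clause (rain) is falsified — contradiction.
Both cases fail, so the formula is unsatisfiable.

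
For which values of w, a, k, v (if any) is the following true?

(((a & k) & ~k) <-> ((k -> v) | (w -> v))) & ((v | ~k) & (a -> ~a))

Case a = True: the conjunct a -> ~a becomes True -> ~True = False.
Case a = False: the formula simplifies to ~(((k -> v) | (w -> v))) & (v | ~k).
  k = True: simplifies to ~((v | (w -> v))) & v.
    v = True: the conjunct ~((v | (w -> v))) becomes ~((True | True)) = False.
    v = False: the conjunct v is False.
  k = False: the conjunct ~(((k -> v) | (w -> v))) becomes ~((True | (w -> v))) = False.
Both cases fail — unsatisfiable.

Unsatisfiable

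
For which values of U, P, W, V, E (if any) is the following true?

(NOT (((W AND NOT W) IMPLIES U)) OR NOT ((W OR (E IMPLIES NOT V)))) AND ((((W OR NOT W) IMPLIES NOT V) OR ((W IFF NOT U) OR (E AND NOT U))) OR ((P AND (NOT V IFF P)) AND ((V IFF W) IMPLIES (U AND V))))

U = True, P = False, W = False, V = True, E = True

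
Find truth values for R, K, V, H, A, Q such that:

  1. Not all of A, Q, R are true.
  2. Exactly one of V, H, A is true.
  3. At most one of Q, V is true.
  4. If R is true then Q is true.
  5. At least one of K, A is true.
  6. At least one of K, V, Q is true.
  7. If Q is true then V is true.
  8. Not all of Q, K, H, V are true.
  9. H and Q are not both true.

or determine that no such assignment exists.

R=F, K=T, V=F, H=T, A=F, Q=F

  (1) {A, Q, R}: 0/3 true — not all ✓
  (2) {V, H, A}: 1 true — exactly one ✓
  (3) {Q, V}: 0 true — at most one ✓
  (4) R=F ⇒ Q: vacuous ✓
  (5) {K, A}: 1 true — at least one ✓
  (6) {K, V, Q}: 1 true — at least one ✓
  (7) Q=F ⇒ V: vacuous ✓
  (8) {Q, K, H, V}: 2/4 true — not all ✓
  (9) H=T, Q=F — not both ✓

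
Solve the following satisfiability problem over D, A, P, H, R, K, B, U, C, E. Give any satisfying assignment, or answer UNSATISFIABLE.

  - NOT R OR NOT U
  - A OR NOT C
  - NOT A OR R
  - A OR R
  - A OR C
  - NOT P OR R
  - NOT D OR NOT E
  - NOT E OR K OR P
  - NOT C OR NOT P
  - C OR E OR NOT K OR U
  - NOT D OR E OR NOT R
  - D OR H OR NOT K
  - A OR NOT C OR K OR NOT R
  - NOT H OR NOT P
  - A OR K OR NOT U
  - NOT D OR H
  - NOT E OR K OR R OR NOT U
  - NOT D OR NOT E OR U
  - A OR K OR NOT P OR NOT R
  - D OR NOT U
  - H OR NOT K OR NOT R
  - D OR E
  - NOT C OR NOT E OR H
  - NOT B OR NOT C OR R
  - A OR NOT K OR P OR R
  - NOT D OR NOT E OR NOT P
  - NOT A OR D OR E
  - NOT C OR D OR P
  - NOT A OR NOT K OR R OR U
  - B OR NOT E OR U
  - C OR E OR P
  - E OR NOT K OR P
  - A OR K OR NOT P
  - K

D=F; A=T; P=F; H=T; R=T; K=T; B=T; U=F; C=F; E=T

Unit clause (K) forces K = True.
Try D = True:
  (NOT D OR NOT E) forces E = False.
  (NOT D OR E OR NOT R) forces R = False.
  (NOT A OR R) forces A = False.
  clause (A OR R) is falsified — backtrack.
So D = False.
  then (D OR H OR NOT K) forces H = True.
  then (NOT H OR NOT P) forces P = False.
  then (D OR NOT U) forces U = False.
  then (D OR E) forces E = True.
  then (NOT C OR D OR P) forces C = False.
  then (B OR NOT E OR U) forces B = True.
  then (A OR C) forces A = True.
  then (NOT A OR NOT K OR R OR U) forces R = True.
All clauses satisfied.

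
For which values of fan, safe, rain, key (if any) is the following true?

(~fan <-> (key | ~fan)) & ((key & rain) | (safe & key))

fan = False; safe = True; rain = False; key = True

  ~fan <-> (key | ~fan) = True
    ~fan = True
    key | ~fan = True
      ~fan = True
  (key & rain) | (safe & key) = True
    key & rain = False
    safe & key = True
Both conjuncts True, so the formula holds.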